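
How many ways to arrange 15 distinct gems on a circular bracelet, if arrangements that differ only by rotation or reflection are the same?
(15-1)!/2 = 87178291200/2 = 43589145600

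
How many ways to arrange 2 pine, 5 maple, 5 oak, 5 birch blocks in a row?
17! / (2! × 5! × 5! × 5!) = 102918816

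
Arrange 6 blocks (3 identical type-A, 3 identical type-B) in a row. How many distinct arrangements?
6! / (3! × 3!) = 20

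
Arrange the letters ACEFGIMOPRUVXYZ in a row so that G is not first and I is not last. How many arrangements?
By inclusion-exclusion: 15! - 2×(15-1)! + (15-2)! = 1307674368000 - 174356582400 + 6227020800 = 1139544806400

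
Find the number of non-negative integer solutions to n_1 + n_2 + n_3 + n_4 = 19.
C(19+4-1, 4-1) = C(22, 3) = 1540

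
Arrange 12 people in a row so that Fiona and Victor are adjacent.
Treat as block: (12-1)! × 2! = 39916800 × 2 = 79833600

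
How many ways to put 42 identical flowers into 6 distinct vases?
C(42+6-1, 6-1) = C(47, 5) = 1533939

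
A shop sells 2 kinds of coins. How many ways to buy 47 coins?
C(47+2-1, 2-1) = C(48, 1) = 48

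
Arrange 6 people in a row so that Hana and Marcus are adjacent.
Treat as block: (6-1)! × 2! = 120 × 2 = 240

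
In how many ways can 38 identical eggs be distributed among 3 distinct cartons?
C(38+3-1, 3-1) = C(40, 2) = 780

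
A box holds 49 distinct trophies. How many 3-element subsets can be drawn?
C(49,3) = 49!/(3!×46!) = 18424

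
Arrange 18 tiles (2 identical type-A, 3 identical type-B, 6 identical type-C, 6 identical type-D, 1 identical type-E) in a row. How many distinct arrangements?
18! / (2! × 3! × 6! × 6! × 1!) = 1029188160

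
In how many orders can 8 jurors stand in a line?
8! = 40320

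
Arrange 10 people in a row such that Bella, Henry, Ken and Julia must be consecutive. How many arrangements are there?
Treat the 4 as one block: (10-4+1)! × 4! = 5040 × 24 = 120960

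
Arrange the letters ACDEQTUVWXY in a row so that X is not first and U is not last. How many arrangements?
By inclusion-exclusion: 11! - 2×(11-1)! + (11-2)! = 39916800 - 7257600 + 362880 = 33022080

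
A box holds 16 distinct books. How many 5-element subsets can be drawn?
C(16,5) = 16!/(5!×11!) = 4368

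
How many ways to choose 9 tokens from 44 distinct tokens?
C(44,9) = 44!/(9!×35!) = 708930508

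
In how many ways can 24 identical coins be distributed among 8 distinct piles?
C(24+8-1, 8-1) = C(31, 7) = 2629575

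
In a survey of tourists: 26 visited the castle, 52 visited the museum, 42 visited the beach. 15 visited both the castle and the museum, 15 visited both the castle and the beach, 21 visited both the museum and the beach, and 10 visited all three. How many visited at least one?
|A∪B∪C| = 26+52+42-15-15-21+10 = 79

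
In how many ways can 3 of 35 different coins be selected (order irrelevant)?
C(35,3) = 35!/(3!×32!) = 6545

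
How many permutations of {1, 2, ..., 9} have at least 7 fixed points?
Exactly j fixed points: C(9,j)·!(9-j); sum over j ≥ 7 (derangement numbers via !m = (m-1)·(!(m-1) + !(m-2)): !0..!2 = 1, 0, 1). Σ_{j=7}^{9} C(9,j)·!(9-j) = C(9,7)·!2 + C(9,8)·!1 + C(9,9)·!0 = 36·1 + 9·0 + 1·1 = 37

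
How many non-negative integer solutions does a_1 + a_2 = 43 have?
C(43+2-1, 2-1) = C(44, 1) = 44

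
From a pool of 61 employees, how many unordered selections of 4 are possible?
C(61,4) = 61!/(4!×57!) = 521855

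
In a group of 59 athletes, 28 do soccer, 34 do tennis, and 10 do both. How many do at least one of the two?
|A∪B| = |A| + |B| - |A∩B| = 28 + 34 - 10 = 52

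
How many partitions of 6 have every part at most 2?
Let r_j(i) = number of partitions of i into parts ≤ j, for i = 0..6. r_1(i) = 1 for all i; r_j(i) = r_{j-1}(i) + r_j(i-j). Rows j = 2..2: ≤2: 1 1 2 2 3 3 4. r_2(6) = 4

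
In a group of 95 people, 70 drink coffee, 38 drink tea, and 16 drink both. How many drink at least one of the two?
|A∪B| = |A| + |B| - |A∩B| = 70 + 38 - 16 = 92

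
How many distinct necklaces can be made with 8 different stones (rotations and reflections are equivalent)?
(8-1)!/2 = 5040/2 = 2520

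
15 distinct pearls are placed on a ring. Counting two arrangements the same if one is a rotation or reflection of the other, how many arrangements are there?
(15-1)!/2 = 87178291200/2 = 43589145600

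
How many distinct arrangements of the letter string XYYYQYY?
7! / (1! × 5! × 1!) = 42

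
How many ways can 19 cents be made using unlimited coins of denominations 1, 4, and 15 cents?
Coefficient of x^19 in 1/(1-x^1) · 1/(1-x^4) · 1/(1-x^15). Case on j = number of 15-cent coins (j = 0..1); remainder r = 19 - 15j is made from {1,4} in ⌊r/4⌋+1 ways. r = 19, 4 → 5 + 2 = 7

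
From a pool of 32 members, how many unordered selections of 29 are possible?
C(32,29) = 32!/(29!×3!) = 4960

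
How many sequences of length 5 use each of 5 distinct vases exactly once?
5! = 120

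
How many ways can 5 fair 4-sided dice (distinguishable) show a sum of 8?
Coefficient of x^8 in (x + x² + ... + x^4)^5. By inclusion-exclusion on dice exceeding 4: Σ_j (-1)^j C(5,j)·C(8-1-4j, 4) = C(5,0)·C(7,4) = 1·35 = 35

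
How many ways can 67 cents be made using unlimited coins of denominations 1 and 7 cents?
Coefficient of x^67 in 1/(1-x^1) · 1/(1-x^7). Use j coins of 7 for j = 0..⌊67/7⌋ = 9, the rest in 1s: 9 + 1 = 10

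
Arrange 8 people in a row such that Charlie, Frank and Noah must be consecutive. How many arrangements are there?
Treat the 3 as one block: (8-3+1)! × 3! = 720 × 6 = 4320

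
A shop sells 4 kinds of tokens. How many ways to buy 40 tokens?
C(40+4-1, 4-1) = C(43, 3) = 12341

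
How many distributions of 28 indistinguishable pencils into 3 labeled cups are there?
C(28+3-1, 3-1) = C(30, 2) = 435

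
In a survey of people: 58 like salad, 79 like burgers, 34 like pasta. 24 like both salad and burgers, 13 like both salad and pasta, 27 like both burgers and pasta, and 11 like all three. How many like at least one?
|A∪B∪C| = 58+79+34-24-13-27+11 = 118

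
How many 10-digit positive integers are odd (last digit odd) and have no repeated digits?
Last∈{1,3,5,7,9}. Last=0: 0. Last nonzero: 5×8×P(8,8) = 1612800. Total = 1612800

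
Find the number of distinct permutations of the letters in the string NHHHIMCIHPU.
11! / (2! × 1! × 1! × 1! × 1! × 1! × 4!) = 831600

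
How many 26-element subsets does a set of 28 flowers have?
C(28,26) = 28!/(26!×2!) = 378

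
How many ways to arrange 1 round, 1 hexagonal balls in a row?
2! / (1! × 1!) = 2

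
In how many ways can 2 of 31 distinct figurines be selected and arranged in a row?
P(31,2) = 31!/(31-2)! = 930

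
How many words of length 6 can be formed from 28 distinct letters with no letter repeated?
P(28,6) = 28!/(28-6)! = 271252800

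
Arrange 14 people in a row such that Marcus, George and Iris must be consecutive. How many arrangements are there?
Treat the 3 as one block: (14-3+1)! × 3! = 479001600 × 6 = 2874009600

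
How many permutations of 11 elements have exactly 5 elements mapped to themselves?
Choose the 5 fixed points C(11,5) = 462, derange the rest: !6 = Σ_{j=0}^{6} (-1)^j·6!/j! = 720 - 720 + 360 - 120 + 30 - 6 + 1 = 265. Product = 462 × 265 = 122430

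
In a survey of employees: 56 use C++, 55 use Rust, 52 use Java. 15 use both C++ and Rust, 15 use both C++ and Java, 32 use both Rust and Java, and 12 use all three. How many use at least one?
|A∪B∪C| = 56+55+52-15-15-32+12 = 113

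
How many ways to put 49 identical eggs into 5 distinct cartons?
C(49+5-1, 5-1) = C(53, 4) = 292825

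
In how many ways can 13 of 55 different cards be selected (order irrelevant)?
C(55,13) = 55!/(13!×42!) = 1451182990950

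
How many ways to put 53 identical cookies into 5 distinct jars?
C(53+5-1, 5-1) = C(57, 4) = 395010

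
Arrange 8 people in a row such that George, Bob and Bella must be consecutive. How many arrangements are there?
Treat the 3 as one block: (8-3+1)! × 3! = 720 × 6 = 4320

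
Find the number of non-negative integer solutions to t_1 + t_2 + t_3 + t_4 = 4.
C(4+4-1, 4-1) = C(7, 3) = 35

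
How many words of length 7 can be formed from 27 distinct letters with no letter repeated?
P(27,7) = 27!/(27-7)! = 4475671200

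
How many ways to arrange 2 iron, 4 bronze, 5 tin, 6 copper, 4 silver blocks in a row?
21! / (2! × 4! × 5! × 6! × 4!) = 513307594800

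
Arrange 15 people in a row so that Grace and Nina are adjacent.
Treat as block: (15-1)! × 2! = 87178291200 × 2 = 174356582400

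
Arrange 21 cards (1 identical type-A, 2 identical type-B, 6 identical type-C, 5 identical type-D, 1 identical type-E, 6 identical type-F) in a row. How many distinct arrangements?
21! / (1! × 2! × 6! × 5! × 1! × 6!) = 410646075840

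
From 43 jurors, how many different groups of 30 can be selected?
C(43,30) = 43!/(30!×13!) = 36576848168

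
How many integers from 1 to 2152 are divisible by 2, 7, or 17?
⌊2152/2⌋+⌊2152/7⌋+⌊2152/17⌋ - ⌊2152/14⌋-⌊2152/34⌋-⌊2152/119⌋ + ⌊2152/238⌋ = 1076+307+126 - 153-63-18 + 9 = 1284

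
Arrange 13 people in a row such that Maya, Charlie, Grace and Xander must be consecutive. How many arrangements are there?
Treat the 4 as one block: (13-4+1)! × 4! = 3628800 × 24 = 87091200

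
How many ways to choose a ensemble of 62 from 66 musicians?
C(66,62) = 66!/(62!×4!) = 720720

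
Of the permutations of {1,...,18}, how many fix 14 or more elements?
Exactly j fixed points: C(18,j)·!(18-j); sum over j ≥ 14 (derangement numbers via !m = (m-1)·(!(m-1) + !(m-2)): !0..!4 = 1, 0, 1, 2, 9). Σ_{j=14}^{18} C(18,j)·!(18-j) = C(18,14)·!4 + C(18,15)·!3 + C(18,16)·!2 + C(18,17)·!1 + C(18,18)·!0 = 3060·9 + 816·2 + 153·1 + 18·0 + 1·1 = 29326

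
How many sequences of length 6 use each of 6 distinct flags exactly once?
6! = 720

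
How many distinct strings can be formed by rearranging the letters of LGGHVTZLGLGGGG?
14! / (7! × 3! × 1! × 1! × 1! × 1!) = 2882880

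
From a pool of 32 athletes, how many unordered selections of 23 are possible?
C(32,23) = 32!/(23!×9!) = 28048800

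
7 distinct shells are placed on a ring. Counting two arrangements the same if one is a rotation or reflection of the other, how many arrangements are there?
(7-1)!/2 = 720/2 = 360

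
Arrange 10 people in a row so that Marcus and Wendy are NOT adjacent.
Total - adjacent = 10! - (10-1)!×2 = 3628800 - 725760 = 2903040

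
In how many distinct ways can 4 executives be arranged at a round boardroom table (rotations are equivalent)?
Circular: fix one position, arrange the rest. (4-1)! = 6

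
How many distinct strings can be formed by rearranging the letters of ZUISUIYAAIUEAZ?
14! / (3! × 1! × 1! × 3! × 3! × 2! × 1!) = 201801600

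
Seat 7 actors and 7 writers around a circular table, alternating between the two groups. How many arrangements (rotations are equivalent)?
Fix one of the actors: (7-1)! ways for the remaining actors, × 7! ways for the writers = 720 × 5040 = 3628800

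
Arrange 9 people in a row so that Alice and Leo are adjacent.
Treat as block: (9-1)! × 2! = 40320 × 2 = 80640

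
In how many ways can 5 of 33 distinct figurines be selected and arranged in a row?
P(33,5) = 33!/(33-5)! = 28480320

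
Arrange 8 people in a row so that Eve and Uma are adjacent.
Treat as block: (8-1)! × 2! = 5040 × 2 = 10080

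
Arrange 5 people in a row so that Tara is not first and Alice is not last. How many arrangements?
By inclusion-exclusion: 5! - 2×(5-1)! + (5-2)! = 120 - 48 + 6 = 78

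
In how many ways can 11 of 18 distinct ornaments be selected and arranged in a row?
P(18,11) = 18!/(18-11)! = 1270312243200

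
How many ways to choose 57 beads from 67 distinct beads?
C(67,57) = 67!/(57!×10!) = 247994680648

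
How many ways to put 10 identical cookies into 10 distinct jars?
C(10+10-1, 10-1) = C(19, 9) = 92378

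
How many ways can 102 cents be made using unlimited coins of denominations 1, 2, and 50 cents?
Coefficient of x^102 in 1/(1-x^1) · 1/(1-x^2) · 1/(1-x^50). Case on j = number of 50-cent coins (j = 0..2); remainder r = 102 - 50j is made from {1,2} in ⌊r/2⌋+1 ways. r = 102, 52, 2 → 52 + 27 + 2 = 81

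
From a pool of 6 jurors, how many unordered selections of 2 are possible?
C(6,2) = 6!/(2!×4!) = 15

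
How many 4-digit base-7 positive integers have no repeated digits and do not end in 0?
Last digit: 6 nonzero choices. First digit: 5 (nonzero, ≠last). Middle 2: P(5,2) = 20. Total = 600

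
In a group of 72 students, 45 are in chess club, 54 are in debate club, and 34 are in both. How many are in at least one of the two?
|A∪B| = |A| + |B| - |A∩B| = 45 + 54 - 34 = 65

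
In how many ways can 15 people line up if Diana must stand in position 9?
Fix one position: (15-1)! = 87178291200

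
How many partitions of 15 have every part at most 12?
Let r_j(i) = number of partitions of i into parts ≤ j, for i = 0..15. r_1(i) = 1 for all i; r_j(i) = r_{j-1}(i) + r_j(i-j). Rows j = 2..12: ≤2: 1 1 2 2 3 3 4 4 5 5 6 6 7 7 8 8; ≤3: 1 1 2 3 4 5 7 8 10 12 14 16 19 21 24 27; ≤4: 1 1 2 3 5 6 9 11 15 18 23 27 34 39 47 54; ≤5: 1 1 2 3 5 7 10 13 18 23 30 37 47 57 70 84; ≤6: 1 1 2 3 5 7 11 14 20 26 35 44 58 71 90 110; ≤7: 1 1 2 3 5 7 11 15 21 28 38 49 65 82 105 131; ≤8: 1 1 2 3 5 7 11 15 22 29 40 52 70 89 116 146; ≤9: 1 1 2 3 5 7 11 15 22 30 41 54 73 94 123 157; ≤10: 1 1 2 3 5 7 11 15 22 30 42 55 75 97 128 164; ≤11: 1 1 2 3 5 7 11 15 22 30 42 56 76 99 131 169; ≤12: 1 1 2 3 5 7 11 15 22 30 42 56 77 100 133 172. r_12(15) = 172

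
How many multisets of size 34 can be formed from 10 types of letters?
C(34+10-1, 10-1) = C(43, 9) = 563921995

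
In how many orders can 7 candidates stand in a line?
7! = 5040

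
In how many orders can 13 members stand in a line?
13! = 6227020800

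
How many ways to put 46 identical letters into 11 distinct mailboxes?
C(46+11-1, 11-1) = C(56, 10) = 35607051480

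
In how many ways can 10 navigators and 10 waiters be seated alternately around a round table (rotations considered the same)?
Fix one of the navigators: (10-1)! ways for the remaining navigators, × 10! ways for the waiters = 362880 × 3628800 = 1316818944000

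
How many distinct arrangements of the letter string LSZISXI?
7! / (1! × 2! × 1! × 2! × 1!) = 1260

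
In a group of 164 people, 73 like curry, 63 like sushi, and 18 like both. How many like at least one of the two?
|A∪B| = |A| + |B| - |A∩B| = 73 + 63 - 18 = 118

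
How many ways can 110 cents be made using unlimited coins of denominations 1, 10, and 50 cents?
Coefficient of x^110 in 1/(1-x^1) · 1/(1-x^10) · 1/(1-x^50). Case on j = number of 50-cent coins (j = 0..2); remainder r = 110 - 50j is made from {1,10} in ⌊r/10⌋+1 ways. r = 110, 60, 10 → 12 + 7 + 2 = 21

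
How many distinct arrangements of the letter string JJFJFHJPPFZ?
11! / (1! × 4! × 2! × 1! × 3!) = 138600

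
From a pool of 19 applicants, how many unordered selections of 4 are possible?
C(19,4) = 19!/(4!×15!) = 3876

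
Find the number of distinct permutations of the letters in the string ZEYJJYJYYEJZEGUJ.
16! / (1! × 5! × 4! × 1! × 2! × 3!) = 605404800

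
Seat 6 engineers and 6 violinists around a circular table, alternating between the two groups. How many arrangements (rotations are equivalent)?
Fix one of the engineers: (6-1)! ways for the remaining engineers, × 6! ways for the violinists = 120 × 720 = 86400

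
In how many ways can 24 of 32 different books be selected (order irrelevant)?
C(32,24) = 32!/(24!×8!) = 10518300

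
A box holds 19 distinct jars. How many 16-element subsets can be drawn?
C(19,16) = 19!/(16!×3!) = 969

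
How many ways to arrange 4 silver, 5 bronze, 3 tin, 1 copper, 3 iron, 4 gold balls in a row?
20! / (4! × 5! × 3! × 1! × 3! × 4!) = 977728752000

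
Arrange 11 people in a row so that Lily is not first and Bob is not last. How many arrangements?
By inclusion-exclusion: 11! - 2×(11-1)! + (11-2)! = 39916800 - 7257600 + 362880 = 33022080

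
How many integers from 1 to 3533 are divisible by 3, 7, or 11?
⌊3533/3⌋+⌊3533/7⌋+⌊3533/11⌋ - ⌊3533/21⌋-⌊3533/33⌋-⌊3533/77⌋ + ⌊3533/231⌋ = 1177+504+321 - 168-107-45 + 15 = 1697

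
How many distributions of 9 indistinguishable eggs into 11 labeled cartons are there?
C(9+11-1, 11-1) = C(19, 10) = 92378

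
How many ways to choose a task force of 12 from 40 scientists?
C(40,12) = 40!/(12!×28!) = 5586853480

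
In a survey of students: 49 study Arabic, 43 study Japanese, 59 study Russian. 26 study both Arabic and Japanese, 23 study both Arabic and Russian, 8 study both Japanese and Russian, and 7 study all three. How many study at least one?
|A∪B∪C| = 49+43+59-26-23-8+7 = 101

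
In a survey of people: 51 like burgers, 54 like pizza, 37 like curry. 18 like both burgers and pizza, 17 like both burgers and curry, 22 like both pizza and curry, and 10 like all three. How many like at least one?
|A∪B∪C| = 51+54+37-18-17-22+10 = 95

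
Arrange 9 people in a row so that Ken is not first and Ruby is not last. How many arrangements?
By inclusion-exclusion: 9! - 2×(9-1)! + (9-2)! = 362880 - 80640 + 5040 = 287280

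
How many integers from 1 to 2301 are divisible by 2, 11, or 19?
⌊2301/2⌋+⌊2301/11⌋+⌊2301/19⌋ - ⌊2301/22⌋-⌊2301/38⌋-⌊2301/209⌋ + ⌊2301/418⌋ = 1150+209+121 - 104-60-11 + 5 = 1310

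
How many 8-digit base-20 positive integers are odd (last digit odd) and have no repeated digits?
Last∈{1,3,5,7,9,11,13,15,17,19}. Last=0: 0. Last nonzero: 10×18×P(18,6) = 2405894400. Total = 2405894400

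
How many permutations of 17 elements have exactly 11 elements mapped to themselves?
Choose the 11 fixed points C(17,11) = 12376, derange the rest: !6 = Σ_{j=0}^{6} (-1)^j·6!/j! = 720 - 720 + 360 - 120 + 30 - 6 + 1 = 265. Product = 12376 × 265 = 3279640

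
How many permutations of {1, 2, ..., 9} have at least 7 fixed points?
Exactly j fixed points: C(9,j)·!(9-j); sum over j ≥ 7 (derangement numbers via !m = (m-1)·(!(m-1) + !(m-2)): !0..!2 = 1, 0, 1). Σ_{j=7}^{9} C(9,j)·!(9-j) = C(9,7)·!2 + C(9,8)·!1 + C(9,9)·!0 = 36·1 + 9·0 + 1·1 = 37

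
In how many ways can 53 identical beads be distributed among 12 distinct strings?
C(53+12-1, 12-1) = C(64, 11) = 743595781824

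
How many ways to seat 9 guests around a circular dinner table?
Circular: fix one position, arrange the rest. (9-1)! = 40320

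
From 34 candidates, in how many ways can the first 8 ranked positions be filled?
P(34,8) = 34!/(34-8)! = 732058145280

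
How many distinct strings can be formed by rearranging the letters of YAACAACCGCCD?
12! / (1! × 5! × 4! × 1! × 1!) = 166320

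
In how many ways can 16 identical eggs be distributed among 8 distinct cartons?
C(16+8-1, 8-1) = C(23, 7) = 245157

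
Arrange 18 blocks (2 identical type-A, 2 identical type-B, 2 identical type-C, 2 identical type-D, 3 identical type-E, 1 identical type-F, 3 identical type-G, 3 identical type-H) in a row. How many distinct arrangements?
18! / (2! × 2! × 2! × 2! × 3! × 1! × 3! × 3!) = 1852538688000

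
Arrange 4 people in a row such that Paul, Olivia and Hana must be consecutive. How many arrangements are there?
Treat the 3 as one block: (4-3+1)! × 3! = 2 × 6 = 12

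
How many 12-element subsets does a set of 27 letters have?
C(27,12) = 27!/(12!×15!) = 17383860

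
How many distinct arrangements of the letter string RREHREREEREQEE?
14! / (1! × 7! × 1! × 5!) = 144144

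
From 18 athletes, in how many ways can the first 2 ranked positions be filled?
P(18,2) = 18!/(18-2)! = 306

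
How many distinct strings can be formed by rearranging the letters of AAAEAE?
6! / (2! × 4!) = 15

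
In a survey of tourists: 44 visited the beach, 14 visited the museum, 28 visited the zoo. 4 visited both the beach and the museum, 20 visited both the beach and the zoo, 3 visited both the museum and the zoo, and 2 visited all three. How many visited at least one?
|A∪B∪C| = 44+14+28-4-20-3+2 = 61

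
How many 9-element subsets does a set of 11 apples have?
C(11,9) = 11!/(9!×2!) = 55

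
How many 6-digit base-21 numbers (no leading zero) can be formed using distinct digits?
First digit: 20 choices (nonzero). Then descending: 20 × 20 × 19 × 18 × 17 × 16 = 37209600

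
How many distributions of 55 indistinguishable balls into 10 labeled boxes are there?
C(55+10-1, 10-1) = C(64, 9) = 27540584512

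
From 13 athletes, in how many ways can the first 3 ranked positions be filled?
P(13,3) = 13!/(13-3)! = 1716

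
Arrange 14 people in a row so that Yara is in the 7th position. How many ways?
Fix one position: (14-1)! = 6227020800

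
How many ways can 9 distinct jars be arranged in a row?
9! = 362880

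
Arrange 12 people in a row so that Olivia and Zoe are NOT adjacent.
Total - adjacent = 12! - (12-1)!×2 = 479001600 - 79833600 = 399168000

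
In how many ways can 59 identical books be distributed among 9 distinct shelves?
C(59+9-1, 9-1) = C(67, 8) = 6522361560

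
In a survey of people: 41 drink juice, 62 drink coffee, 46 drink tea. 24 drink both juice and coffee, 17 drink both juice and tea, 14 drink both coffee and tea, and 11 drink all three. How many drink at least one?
|A∪B∪C| = 41+62+46-24-17-14+11 = 105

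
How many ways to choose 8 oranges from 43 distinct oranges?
C(43,8) = 43!/(8!×35!) = 145008513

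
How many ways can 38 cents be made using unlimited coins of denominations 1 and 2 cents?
Coefficient of x^38 in 1/(1-x^1) · 1/(1-x^2). Use j coins of 2 for j = 0..⌊38/2⌋ = 19, the rest in 1s: 19 + 1 = 20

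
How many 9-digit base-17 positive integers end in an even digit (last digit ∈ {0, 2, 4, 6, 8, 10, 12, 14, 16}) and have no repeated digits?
Last∈{0,2,4,6,8,10,12,14,16}. Last=0: 518918400. Last nonzero: 8×15×P(15,7) = 3891888000. Total = 4410806400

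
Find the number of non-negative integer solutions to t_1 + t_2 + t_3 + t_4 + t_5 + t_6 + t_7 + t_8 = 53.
C(53+8-1, 8-1) = C(60, 7) = 386206920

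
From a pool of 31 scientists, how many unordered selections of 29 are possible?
C(31,29) = 31!/(29!×2!) = 465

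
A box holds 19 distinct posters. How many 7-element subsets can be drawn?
C(19,7) = 19!/(7!×12!) = 50388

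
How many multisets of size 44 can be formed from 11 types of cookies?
C(44+11-1, 11-1) = C(54, 10) = 23930713170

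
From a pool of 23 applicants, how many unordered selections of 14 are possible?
C(23,14) = 23!/(14!×9!) = 817190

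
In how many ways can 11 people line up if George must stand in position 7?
Fix one position: (11-1)! = 3628800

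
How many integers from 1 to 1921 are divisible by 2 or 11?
⌊1921/2⌋ + ⌊1921/11⌋ - ⌊1921/22⌋ = 960 + 174 - 87 = 1047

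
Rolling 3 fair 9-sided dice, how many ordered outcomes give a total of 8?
Coefficient of x^8 in (x + x² + ... + x^9)^3. By inclusion-exclusion on dice exceeding 9: Σ_j (-1)^j C(3,j)·C(8-1-9j, 2) = C(3,0)·C(7,2) = 1·21 = 21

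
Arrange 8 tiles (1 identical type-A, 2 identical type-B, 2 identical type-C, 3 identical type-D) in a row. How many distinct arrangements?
8! / (1! × 2! × 2! × 3!) = 1680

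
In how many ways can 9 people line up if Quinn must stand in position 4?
Fix one position: (9-1)! = 40320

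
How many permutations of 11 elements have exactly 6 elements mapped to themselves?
Choose the 6 fixed points C(11,6) = 462, derange the rest: !5 = Σ_{j=0}^{5} (-1)^j·5!/j! = 120 - 120 + 60 - 20 + 5 - 1 = 44. Product = 462 × 44 = 20328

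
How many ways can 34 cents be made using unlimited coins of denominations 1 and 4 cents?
Coefficient of x^34 in 1/(1-x^1) · 1/(1-x^4). Use j coins of 4 for j = 0..⌊34/4⌋ = 8, the rest in 1s: 8 + 1 = 9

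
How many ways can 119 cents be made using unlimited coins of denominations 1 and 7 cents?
Coefficient of x^119 in 1/(1-x^1) · 1/(1-x^7). Use j coins of 7 for j = 0..⌊119/7⌋ = 17, the rest in 1s: 17 + 1 = 18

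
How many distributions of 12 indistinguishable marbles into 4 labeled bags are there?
C(12+4-1, 4-1) = C(15, 3) = 455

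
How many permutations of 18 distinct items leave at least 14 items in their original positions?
Exactly j fixed points: C(18,j)·!(18-j); sum over j ≥ 14 (derangement numbers via !m = (m-1)·(!(m-1) + !(m-2)): !0..!4 = 1, 0, 1, 2, 9). Σ_{j=14}^{18} C(18,j)·!(18-j) = C(18,14)·!4 + C(18,15)·!3 + C(18,16)·!2 + C(18,17)·!1 + C(18,18)·!0 = 3060·9 + 816·2 + 153·1 + 18·0 + 1·1 = 29326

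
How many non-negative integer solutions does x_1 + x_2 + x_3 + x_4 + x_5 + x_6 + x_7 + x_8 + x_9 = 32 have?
C(32+9-1, 9-1) = C(40, 8) = 76904685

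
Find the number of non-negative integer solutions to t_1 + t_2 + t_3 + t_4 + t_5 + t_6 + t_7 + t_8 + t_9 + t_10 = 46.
C(46+10-1, 10-1) = C(55, 9) = 6358402050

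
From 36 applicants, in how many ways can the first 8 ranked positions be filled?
P(36,8) = 36!/(36-8)! = 1220096908800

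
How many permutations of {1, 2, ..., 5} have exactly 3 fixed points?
Choose the 3 fixed points C(5,3) = 10, derange the rest: !2 = Σ_{j=0}^{2} (-1)^j·2!/j! = 2 - 2 + 1 = 1. Product = 10 × 1 = 10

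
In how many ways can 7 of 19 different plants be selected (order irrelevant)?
C(19,7) = 19!/(7!×12!) = 50388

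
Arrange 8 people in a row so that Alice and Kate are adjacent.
Treat as block: (8-1)! × 2! = 5040 × 2 = 10080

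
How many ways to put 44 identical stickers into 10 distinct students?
C(44+10-1, 10-1) = C(53, 9) = 4431613550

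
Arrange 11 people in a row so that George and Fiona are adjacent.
Treat as block: (11-1)! × 2! = 3628800 × 2 = 7257600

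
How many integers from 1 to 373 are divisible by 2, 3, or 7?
⌊373/2⌋+⌊373/3⌋+⌊373/7⌋ - ⌊373/6⌋-⌊373/14⌋-⌊373/21⌋ + ⌊373/42⌋ = 186+124+53 - 62-26-17 + 8 = 266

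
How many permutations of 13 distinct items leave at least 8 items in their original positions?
Exactly j fixed points: C(13,j)·!(13-j); sum over j ≥ 8 (derangement numbers via !m = (m-1)·(!(m-1) + !(m-2)): !0..!5 = 1, 0, 1, 2, 9, 44). Σ_{j=8}^{13} C(13,j)·!(13-j) = C(13,8)·!5 + C(13,9)·!4 + C(13,10)·!3 + C(13,11)·!2 + C(13,12)·!1 + C(13,13)·!0 = 1287·44 + 715·9 + 286·2 + 78·1 + 13·0 + 1·1 = 63714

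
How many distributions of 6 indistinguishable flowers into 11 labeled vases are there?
C(6+11-1, 11-1) = C(16, 10) = 8008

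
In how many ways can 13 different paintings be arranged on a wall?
13! = 6227020800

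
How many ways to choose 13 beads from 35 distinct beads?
C(35,13) = 35!/(13!×22!) = 1476337800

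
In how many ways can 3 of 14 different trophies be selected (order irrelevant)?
C(14,3) = 14!/(3!×11!) = 364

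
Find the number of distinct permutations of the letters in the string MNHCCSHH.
8! / (1! × 3! × 1! × 1! × 2!) = 3360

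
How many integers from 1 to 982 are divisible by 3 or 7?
⌊982/3⌋ + ⌊982/7⌋ - ⌊982/21⌋ = 327 + 140 - 46 = 421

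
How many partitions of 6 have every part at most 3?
Let r_j(i) = number of partitions of i into parts ≤ j, for i = 0..6. r_1(i) = 1 for all i; r_j(i) = r_{j-1}(i) + r_j(i-j). Rows j = 2..3: ≤2: 1 1 2 2 3 3 4; ≤3: 1 1 2 3 4 5 7. r_3(6) = 7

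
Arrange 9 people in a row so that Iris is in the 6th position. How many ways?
Fix one position: (9-1)! = 40320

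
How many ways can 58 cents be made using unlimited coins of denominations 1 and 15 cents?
Coefficient of x^58 in 1/(1-x^1) · 1/(1-x^15). Use j coins of 15 for j = 0..⌊58/15⌋ = 3, the rest in 1s: 3 + 1 = 4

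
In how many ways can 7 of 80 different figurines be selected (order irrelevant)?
C(80,7) = 80!/(7!×73!) = 3176716400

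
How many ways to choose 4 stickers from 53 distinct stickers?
C(53,4) = 53!/(4!×49!) = 292825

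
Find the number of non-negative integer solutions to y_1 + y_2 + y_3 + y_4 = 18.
C(18+4-1, 4-1) = C(21, 3) = 1330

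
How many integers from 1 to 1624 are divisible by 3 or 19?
⌊1624/3⌋ + ⌊1624/19⌋ - ⌊1624/57⌋ = 541 + 85 - 28 = 598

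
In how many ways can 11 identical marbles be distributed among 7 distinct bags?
C(11+7-1, 7-1) = C(17, 6) = 12376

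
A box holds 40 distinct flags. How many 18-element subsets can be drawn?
C(40,18) = 40!/(18!×22!) = 113380261800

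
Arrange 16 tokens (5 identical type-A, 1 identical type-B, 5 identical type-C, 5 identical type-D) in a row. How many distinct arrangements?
16! / (5! × 1! × 5! × 5!) = 12108096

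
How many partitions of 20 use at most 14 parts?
By conjugation, equals partitions of 20 into parts ≤ 14. Let r_j(i) = number of partitions of i into parts ≤ j, for i = 0..20. r_1(i) = 1 for all i; r_j(i) = r_{j-1}(i) + r_j(i-j). Rows j = 2..14: ≤2: 1 1 2 2 3 3 4 4 5 5 6 6 7 7 8 8 9 9 10 10 11; ≤3: 1 1 2 3 4 5 7 8 10 12 14 16 19 21 24 27 30 33 37 40 44; ≤4: 1 1 2 3 5 6 9 11 15 18 23 27 34 39 47 54 64 72 84 94 108; ≤5: 1 1 2 3 5 7 10 13 18 23 30 37 47 57 70 84 101 119 141 164 192; ≤6: 1 1 2 3 5 7 11 14 20 26 35 44 58 71 90 110 136 163 199 235 282; ≤7: 1 1 2 3 5 7 11 15 21 28 38 49 65 82 105 131 164 201 248 300 364; ≤8: 1 1 2 3 5 7 11 15 22 29 40 52 70 89 116 146 186 230 288 352 434; ≤9: 1 1 2 3 5 7 11 15 22 30 41 54 73 94 123 157 201 252 318 393 488; ≤10: 1 1 2 3 5 7 11 15 22 30 42 55 75 97 128 164 212 267 340 423 530; ≤11: 1 1 2 3 5 7 11 15 22 30 42 56 76 99 131 169 219 278 355 445 560; ≤12: 1 1 2 3 5 7 11 15 22 30 42 56 77 100 133 172 224 285 366 460 582; ≤13: 1 1 2 3 5 7 11 15 22 30 42 56 77 101 134 174 227 290 373 471 597; ≤14: 1 1 2 3 5 7 11 15 22 30 42 56 77 101 135 175 229 293 378 478 608. r_14(20) = 608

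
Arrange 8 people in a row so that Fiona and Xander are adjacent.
Treat as block: (8-1)! × 2! = 5040 × 2 = 10080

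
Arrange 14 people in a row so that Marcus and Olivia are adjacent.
Treat as block: (14-1)! × 2! = 6227020800 × 2 = 12454041600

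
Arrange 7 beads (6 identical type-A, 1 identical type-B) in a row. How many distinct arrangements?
7! / (6! × 1!) = 7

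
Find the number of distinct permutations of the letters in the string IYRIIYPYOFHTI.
13! / (3! × 4! × 1! × 1! × 1! × 1! × 1! × 1!) = 43243200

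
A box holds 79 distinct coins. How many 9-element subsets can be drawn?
C(79,9) = 79!/(9!×70!) = 205811513765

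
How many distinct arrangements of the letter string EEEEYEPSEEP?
11! / (1! × 2! × 1! × 7!) = 3960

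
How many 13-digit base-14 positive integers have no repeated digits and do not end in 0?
Last digit: 13 nonzero choices. First digit: 12 (nonzero, ≠last). Middle 11: P(12,11) = 479001600. Total = 74724249600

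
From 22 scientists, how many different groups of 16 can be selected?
C(22,16) = 22!/(16!×6!) = 74613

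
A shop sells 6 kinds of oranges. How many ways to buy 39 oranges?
C(39+6-1, 6-1) = C(44, 5) = 1086008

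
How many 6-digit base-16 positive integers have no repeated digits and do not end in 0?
Last digit: 15 nonzero choices. First digit: 14 (nonzero, ≠last). Middle 4: P(14,4) = 24024. Total = 5045040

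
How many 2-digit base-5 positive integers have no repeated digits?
First digit: 4 choices (nonzero). Then descending: 4 × 4 = 16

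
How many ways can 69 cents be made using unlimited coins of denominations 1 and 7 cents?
Coefficient of x^69 in 1/(1-x^1) · 1/(1-x^7). Use j coins of 7 for j = 0..⌊69/7⌋ = 9, the rest in 1s: 9 + 1 = 10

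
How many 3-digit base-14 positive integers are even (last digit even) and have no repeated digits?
Last∈{0,2,4,6,8,10,12}. Last=0: 156. Last nonzero: 6×12×P(12,1) = 864. Total = 1020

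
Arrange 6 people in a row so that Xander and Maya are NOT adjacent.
Total - adjacent = 6! - (6-1)!×2 = 720 - 240 = 480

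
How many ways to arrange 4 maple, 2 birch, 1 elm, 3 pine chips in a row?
10! / (4! × 2! × 1! × 3!) = 12600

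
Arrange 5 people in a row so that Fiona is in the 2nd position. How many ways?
Fix one position: (5-1)! = 24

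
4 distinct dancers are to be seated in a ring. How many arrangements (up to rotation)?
Circular: fix one position, arrange the rest. (4-1)! = 6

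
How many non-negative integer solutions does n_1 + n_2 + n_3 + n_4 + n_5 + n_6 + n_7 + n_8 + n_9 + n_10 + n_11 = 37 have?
C(37+11-1, 11-1) = C(47, 10) = 5178066751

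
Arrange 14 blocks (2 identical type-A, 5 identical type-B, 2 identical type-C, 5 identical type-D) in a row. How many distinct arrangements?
14! / (2! × 5! × 2! × 5!) = 1513512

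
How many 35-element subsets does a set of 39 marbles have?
C(39,35) = 39!/(35!×4!) = 82251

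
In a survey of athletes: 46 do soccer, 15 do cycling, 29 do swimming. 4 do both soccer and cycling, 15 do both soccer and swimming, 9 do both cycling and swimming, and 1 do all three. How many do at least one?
|A∪B∪C| = 46+15+29-4-15-9+1 = 63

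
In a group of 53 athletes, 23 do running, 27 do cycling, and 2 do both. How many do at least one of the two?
|A∪B| = |A| + |B| - |A∩B| = 23 + 27 - 2 = 48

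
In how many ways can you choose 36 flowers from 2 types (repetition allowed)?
C(36+2-1, 2-1) = C(37, 1) = 37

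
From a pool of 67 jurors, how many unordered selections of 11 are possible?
C(67,11) = 67!/(11!×56!) = 1285063345176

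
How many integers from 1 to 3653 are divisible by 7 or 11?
⌊3653/7⌋ + ⌊3653/11⌋ - ⌊3653/77⌋ = 521 + 332 - 47 = 806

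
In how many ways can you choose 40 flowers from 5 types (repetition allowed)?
C(40+5-1, 5-1) = C(44, 4) = 135751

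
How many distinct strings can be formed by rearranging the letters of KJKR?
4! / (2! × 1! × 1!) = 12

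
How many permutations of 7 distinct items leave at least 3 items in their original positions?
Exactly j fixed points: C(7,j)·!(7-j); sum over j ≥ 3 (derangement numbers via !m = (m-1)·(!(m-1) + !(m-2)): !0..!4 = 1, 0, 1, 2, 9). Σ_{j=3}^{7} C(7,j)·!(7-j) = C(7,3)·!4 + C(7,4)·!3 + C(7,5)·!2 + C(7,6)·!1 + C(7,7)·!0 = 35·9 + 35·2 + 21·1 + 7·0 + 1·1 = 407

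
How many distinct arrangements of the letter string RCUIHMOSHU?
10! / (1! × 2! × 1! × 1! × 2! × 1! × 1! × 1!) = 907200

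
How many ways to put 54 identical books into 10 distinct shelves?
C(54+10-1, 10-1) = C(63, 9) = 23667689815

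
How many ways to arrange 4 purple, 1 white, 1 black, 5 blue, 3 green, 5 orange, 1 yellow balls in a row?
20! / (4! × 1! × 1! × 5! × 3! × 5! × 1!) = 1173274502400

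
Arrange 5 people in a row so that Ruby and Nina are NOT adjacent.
Total - adjacent = 5! - (5-1)!×2 = 120 - 48 = 72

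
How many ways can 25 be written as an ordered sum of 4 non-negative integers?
C(25+4-1, 4-1) = C(28, 3) = 3276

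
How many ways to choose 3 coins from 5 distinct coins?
C(5,3) = 5!/(3!×2!) = 10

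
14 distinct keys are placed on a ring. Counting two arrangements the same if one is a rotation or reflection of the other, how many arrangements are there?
(14-1)!/2 = 6227020800/2 = 3113510400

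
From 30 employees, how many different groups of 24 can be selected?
C(30,24) = 30!/(24!×6!) = 593775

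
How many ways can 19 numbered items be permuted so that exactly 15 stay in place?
Choose the 15 fixed points C(19,15) = 3876, derange the rest: !4 = Σ_{j=0}^{4} (-1)^j·4!/j! = 24 - 24 + 12 - 4 + 1 = 9. Product = 3876 × 9 = 34884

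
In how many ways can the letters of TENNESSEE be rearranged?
9! / (1! × 4! × 2! × 2!) = 3780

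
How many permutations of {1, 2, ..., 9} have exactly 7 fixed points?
Choose the 7 fixed points C(9,7) = 36, derange the rest: !2 = Σ_{j=0}^{2} (-1)^j·2!/j! = 2 - 2 + 1 = 1. Product = 36 × 1 = 36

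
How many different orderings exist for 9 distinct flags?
9! = 362880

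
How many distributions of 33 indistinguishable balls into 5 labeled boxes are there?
C(33+5-1, 5-1) = C(37, 4) = 66045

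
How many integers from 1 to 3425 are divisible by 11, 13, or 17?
⌊3425/11⌋+⌊3425/13⌋+⌊3425/17⌋ - ⌊3425/143⌋-⌊3425/187⌋-⌊3425/221⌋ + ⌊3425/2431⌋ = 311+263+201 - 23-18-15 + 1 = 720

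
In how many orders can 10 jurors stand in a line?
10! = 3628800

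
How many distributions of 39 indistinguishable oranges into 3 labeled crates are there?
C(39+3-1, 3-1) = C(41, 2) = 820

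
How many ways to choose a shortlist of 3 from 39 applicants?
C(39,3) = 39!/(3!×36!) = 9139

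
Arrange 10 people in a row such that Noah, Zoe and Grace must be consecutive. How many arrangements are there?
Treat the 3 as one block: (10-3+1)! × 3! = 40320 × 6 = 241920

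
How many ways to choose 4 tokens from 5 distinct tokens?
C(5,4) = 5!/(4!×1!) = 5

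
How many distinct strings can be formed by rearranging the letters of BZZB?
4! / (2! × 2!) = 6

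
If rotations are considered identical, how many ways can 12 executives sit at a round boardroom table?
Circular: fix one position, arrange the rest. (12-1)! = 39916800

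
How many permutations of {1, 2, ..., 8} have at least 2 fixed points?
Exactly j fixed points: C(8,j)·!(8-j); sum over j ≥ 2 (derangement numbers via !m = (m-1)·(!(m-1) + !(m-2)): !0..!6 = 1, 0, 1, 2, 9, 44, 265). Σ_{j=2}^{8} C(8,j)·!(8-j) = C(8,2)·!6 + C(8,3)·!5 + C(8,4)·!4 + C(8,5)·!3 + C(8,6)·!2 + C(8,7)·!1 + C(8,8)·!0 = 28·265 + 56·44 + 70·9 + 56·2 + 28·1 + 8·0 + 1·1 = 10655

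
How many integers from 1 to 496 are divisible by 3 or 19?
⌊496/3⌋ + ⌊496/19⌋ - ⌊496/57⌋ = 165 + 26 - 8 = 183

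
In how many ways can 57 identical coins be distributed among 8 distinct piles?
C(57+8-1, 8-1) = C(64, 7) = 621216192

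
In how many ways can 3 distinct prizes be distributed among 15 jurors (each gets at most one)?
P(15,3) = 15!/(15-3)! = 2730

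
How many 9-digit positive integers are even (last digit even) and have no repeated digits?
Last∈{0,2,4,6,8}. Last=0: 362880. Last nonzero: 4×8×P(8,7) = 1290240. Total = 1653120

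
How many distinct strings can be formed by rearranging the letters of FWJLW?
5! / (1! × 2! × 1! × 1!) = 60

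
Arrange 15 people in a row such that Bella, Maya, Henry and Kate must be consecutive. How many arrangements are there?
Treat the 4 as one block: (15-4+1)! × 4! = 479001600 × 24 = 11496038400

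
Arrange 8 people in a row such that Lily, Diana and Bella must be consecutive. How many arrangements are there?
Treat the 3 as one block: (8-3+1)! × 3! = 720 × 6 = 4320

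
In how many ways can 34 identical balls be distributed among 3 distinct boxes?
C(34+3-1, 3-1) = C(36, 2) = 630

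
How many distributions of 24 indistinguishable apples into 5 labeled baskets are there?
C(24+5-1, 5-1) = C(28, 4) = 20475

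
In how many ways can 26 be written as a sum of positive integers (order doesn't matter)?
Pentagonal recurrence p(n) = p(n-1) + p(n-2) - p(n-5) - p(n-7) + p(n-12) + p(n-15) - ... gives p(0..25) = 1, 1, 2, 3, 5, 7, 11, 15, 22, 30, 42, 56, 77, 101, 135, 176, 231, 297, 385, 490, 627, 792, 1002, 1255, 1575, 1958. p(26) = p(25) + p(24) - p(21) - p(19) + p(14) + p(11) - p(4) - p(0) = 1958 + 1575 - 792 - 490 + 135 + 56 - 5 - 1 = 2436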